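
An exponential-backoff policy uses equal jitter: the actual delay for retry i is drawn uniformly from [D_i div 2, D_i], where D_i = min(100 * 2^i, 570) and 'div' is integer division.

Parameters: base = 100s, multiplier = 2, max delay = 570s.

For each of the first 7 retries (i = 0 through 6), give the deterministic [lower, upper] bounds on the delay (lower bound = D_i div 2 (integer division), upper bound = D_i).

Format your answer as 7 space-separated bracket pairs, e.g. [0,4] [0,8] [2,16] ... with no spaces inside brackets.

Answer: [50,100] [100,200] [200,400] [285,570] [285,570] [285,570] [285,570]

Derivation:
Computing bounds per retry:
  i=0: D_i=min(100*2^0,570)=100, bounds=[50,100]
  i=1: D_i=min(100*2^1,570)=200, bounds=[100,200]
  i=2: D_i=min(100*2^2,570)=400, bounds=[200,400]
  i=3: D_i=min(100*2^3,570)=570, bounds=[285,570]
  i=4: D_i=min(100*2^4,570)=570, bounds=[285,570]
  i=5: D_i=min(100*2^5,570)=570, bounds=[285,570]
  i=6: D_i=min(100*2^6,570)=570, bounds=[285,570]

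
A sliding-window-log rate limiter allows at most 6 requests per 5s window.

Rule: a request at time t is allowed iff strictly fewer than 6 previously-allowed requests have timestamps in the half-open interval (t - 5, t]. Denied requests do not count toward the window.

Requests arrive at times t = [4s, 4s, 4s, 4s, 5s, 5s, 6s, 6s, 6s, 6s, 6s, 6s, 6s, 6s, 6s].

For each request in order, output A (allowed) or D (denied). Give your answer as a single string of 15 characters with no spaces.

Tracking allowed requests in the window:
  req#1 t=4s: ALLOW
  req#2 t=4s: ALLOW
  req#3 t=4s: ALLOW
  req#4 t=4s: ALLOW
  req#5 t=5s: ALLOW
  req#6 t=5s: ALLOW
  req#7 t=6s: DENY
  req#8 t=6s: DENY
  req#9 t=6s: DENY
  req#10 t=6s: DENY
  req#11 t=6s: DENY
  req#12 t=6s: DENY
  req#13 t=6s: DENY
  req#14 t=6s: DENY
  req#15 t=6s: DENY

Answer: AAAAAADDDDDDDDD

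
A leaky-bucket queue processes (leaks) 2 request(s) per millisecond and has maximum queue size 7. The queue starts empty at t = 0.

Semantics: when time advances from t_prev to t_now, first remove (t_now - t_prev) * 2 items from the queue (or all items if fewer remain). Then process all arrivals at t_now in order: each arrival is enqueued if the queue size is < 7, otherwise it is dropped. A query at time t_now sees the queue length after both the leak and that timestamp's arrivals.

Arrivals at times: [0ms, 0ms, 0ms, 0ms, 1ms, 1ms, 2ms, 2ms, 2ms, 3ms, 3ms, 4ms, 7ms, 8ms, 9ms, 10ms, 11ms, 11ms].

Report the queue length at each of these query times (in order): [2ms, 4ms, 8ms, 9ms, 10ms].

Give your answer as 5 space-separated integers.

Queue lengths at query times:
  query t=2ms: backlog = 5
  query t=4ms: backlog = 4
  query t=8ms: backlog = 1
  query t=9ms: backlog = 1
  query t=10ms: backlog = 1

Answer: 5 4 1 1 1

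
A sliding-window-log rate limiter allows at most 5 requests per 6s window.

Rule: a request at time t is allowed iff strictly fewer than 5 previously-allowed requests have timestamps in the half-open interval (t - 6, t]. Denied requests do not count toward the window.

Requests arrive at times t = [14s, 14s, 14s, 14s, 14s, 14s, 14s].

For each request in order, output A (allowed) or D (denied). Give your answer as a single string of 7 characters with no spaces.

Answer: AAAAADD

Derivation:
Tracking allowed requests in the window:
  req#1 t=14s: ALLOW
  req#2 t=14s: ALLOW
  req#3 t=14s: ALLOW
  req#4 t=14s: ALLOW
  req#5 t=14s: ALLOW
  req#6 t=14s: DENY
  req#7 t=14s: DENY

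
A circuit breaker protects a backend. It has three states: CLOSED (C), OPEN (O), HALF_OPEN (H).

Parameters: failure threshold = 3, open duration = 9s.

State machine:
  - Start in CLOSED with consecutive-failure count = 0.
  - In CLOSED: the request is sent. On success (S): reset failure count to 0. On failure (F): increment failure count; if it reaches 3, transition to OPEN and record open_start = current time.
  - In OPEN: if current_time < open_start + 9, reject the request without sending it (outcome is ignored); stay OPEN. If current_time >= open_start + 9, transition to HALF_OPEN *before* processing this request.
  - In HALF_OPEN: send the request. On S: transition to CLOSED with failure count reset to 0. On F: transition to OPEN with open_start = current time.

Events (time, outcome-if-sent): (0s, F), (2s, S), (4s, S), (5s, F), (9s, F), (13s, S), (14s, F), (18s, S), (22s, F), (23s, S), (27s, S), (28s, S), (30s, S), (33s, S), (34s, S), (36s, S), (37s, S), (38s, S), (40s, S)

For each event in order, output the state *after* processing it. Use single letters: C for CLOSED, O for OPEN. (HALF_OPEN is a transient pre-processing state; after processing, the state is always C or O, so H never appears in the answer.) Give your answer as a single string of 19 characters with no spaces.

State after each event:
  event#1 t=0s outcome=F: state=CLOSED
  event#2 t=2s outcome=S: state=CLOSED
  event#3 t=4s outcome=S: state=CLOSED
  event#4 t=5s outcome=F: state=CLOSED
  event#5 t=9s outcome=F: state=CLOSED
  event#6 t=13s outcome=S: state=CLOSED
  event#7 t=14s outcome=F: state=CLOSED
  event#8 t=18s outcome=S: state=CLOSED
  event#9 t=22s outcome=F: state=CLOSED
  event#10 t=23s outcome=S: state=CLOSED
  event#11 t=27s outcome=S: state=CLOSED
  event#12 t=28s outcome=S: state=CLOSED
  event#13 t=30s outcome=S: state=CLOSED
  event#14 t=33s outcome=S: state=CLOSED
  event#15 t=34s outcome=S: state=CLOSED
  event#16 t=36s outcome=S: state=CLOSED
  event#17 t=37s outcome=S: state=CLOSED
  event#18 t=38s outcome=S: state=CLOSED
  event#19 t=40s outcome=S: state=CLOSED

Answer: CCCCCCCCCCCCCCCCCCC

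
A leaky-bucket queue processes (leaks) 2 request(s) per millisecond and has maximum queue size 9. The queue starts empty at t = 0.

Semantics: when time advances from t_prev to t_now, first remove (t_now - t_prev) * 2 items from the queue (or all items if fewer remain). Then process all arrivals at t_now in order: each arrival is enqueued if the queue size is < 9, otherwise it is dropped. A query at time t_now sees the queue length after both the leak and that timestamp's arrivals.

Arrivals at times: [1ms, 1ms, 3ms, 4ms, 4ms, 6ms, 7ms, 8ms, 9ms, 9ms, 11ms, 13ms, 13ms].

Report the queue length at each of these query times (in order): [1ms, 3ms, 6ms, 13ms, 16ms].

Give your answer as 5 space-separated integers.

Answer: 2 1 1 2 0

Derivation:
Queue lengths at query times:
  query t=1ms: backlog = 2
  query t=3ms: backlog = 1
  query t=6ms: backlog = 1
  query t=13ms: backlog = 2
  query t=16ms: backlog = 0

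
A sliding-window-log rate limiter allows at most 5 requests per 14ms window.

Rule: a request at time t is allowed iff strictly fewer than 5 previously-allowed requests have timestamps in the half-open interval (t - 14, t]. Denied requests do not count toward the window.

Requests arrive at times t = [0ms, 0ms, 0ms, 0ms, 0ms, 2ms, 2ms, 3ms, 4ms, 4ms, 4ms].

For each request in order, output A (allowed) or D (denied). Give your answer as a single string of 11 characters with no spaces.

Tracking allowed requests in the window:
  req#1 t=0ms: ALLOW
  req#2 t=0ms: ALLOW
  req#3 t=0ms: ALLOW
  req#4 t=0ms: ALLOW
  req#5 t=0ms: ALLOW
  req#6 t=2ms: DENY
  req#7 t=2ms: DENY
  req#8 t=3ms: DENY
  req#9 t=4ms: DENY
  req#10 t=4ms: DENY
  req#11 t=4ms: DENY

Answer: AAAAADDDDDD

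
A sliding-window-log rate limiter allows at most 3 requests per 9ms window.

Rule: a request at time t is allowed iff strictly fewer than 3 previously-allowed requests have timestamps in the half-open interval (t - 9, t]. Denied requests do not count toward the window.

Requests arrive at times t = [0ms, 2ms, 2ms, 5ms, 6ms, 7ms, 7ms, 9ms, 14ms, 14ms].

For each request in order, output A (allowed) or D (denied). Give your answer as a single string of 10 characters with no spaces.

Answer: AAADDDDAAA

Derivation:
Tracking allowed requests in the window:
  req#1 t=0ms: ALLOW
  req#2 t=2ms: ALLOW
  req#3 t=2ms: ALLOW
  req#4 t=5ms: DENY
  req#5 t=6ms: DENY
  req#6 t=7ms: DENY
  req#7 t=7ms: DENY
  req#8 t=9ms: ALLOW
  req#9 t=14ms: ALLOW
  req#10 t=14ms: ALLOW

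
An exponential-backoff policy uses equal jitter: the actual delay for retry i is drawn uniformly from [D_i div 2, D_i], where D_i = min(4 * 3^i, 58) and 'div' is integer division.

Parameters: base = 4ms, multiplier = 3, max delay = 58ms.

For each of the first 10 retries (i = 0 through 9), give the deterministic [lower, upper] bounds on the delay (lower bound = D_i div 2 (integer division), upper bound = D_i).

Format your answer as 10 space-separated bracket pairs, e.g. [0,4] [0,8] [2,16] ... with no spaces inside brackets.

Answer: [2,4] [6,12] [18,36] [29,58] [29,58] [29,58] [29,58] [29,58] [29,58] [29,58]

Derivation:
Computing bounds per retry:
  i=0: D_i=min(4*3^0,58)=4, bounds=[2,4]
  i=1: D_i=min(4*3^1,58)=12, bounds=[6,12]
  i=2: D_i=min(4*3^2,58)=36, bounds=[18,36]
  i=3: D_i=min(4*3^3,58)=58, bounds=[29,58]
  i=4: D_i=min(4*3^4,58)=58, bounds=[29,58]
  i=5: D_i=min(4*3^5,58)=58, bounds=[29,58]
  i=6: D_i=min(4*3^6,58)=58, bounds=[29,58]
  i=7: D_i=min(4*3^7,58)=58, bounds=[29,58]
  i=8: D_i=min(4*3^8,58)=58, bounds=[29,58]
  i=9: D_i=min(4*3^9,58)=58, bounds=[29,58]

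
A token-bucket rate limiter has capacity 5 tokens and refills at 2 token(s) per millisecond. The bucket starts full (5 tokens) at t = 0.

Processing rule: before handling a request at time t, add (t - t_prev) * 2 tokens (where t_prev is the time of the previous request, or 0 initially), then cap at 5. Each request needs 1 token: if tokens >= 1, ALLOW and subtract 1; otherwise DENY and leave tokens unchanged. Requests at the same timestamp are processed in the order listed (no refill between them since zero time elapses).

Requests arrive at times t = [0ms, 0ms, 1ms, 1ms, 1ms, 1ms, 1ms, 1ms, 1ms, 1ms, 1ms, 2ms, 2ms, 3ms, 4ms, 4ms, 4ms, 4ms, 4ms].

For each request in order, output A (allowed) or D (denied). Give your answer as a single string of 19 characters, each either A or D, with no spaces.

Simulating step by step:
  req#1 t=0ms: ALLOW
  req#2 t=0ms: ALLOW
  req#3 t=1ms: ALLOW
  req#4 t=1ms: ALLOW
  req#5 t=1ms: ALLOW
  req#6 t=1ms: ALLOW
  req#7 t=1ms: ALLOW
  req#8 t=1ms: DENY
  req#9 t=1ms: DENY
  req#10 t=1ms: DENY
  req#11 t=1ms: DENY
  req#12 t=2ms: ALLOW
  req#13 t=2ms: ALLOW
  req#14 t=3ms: ALLOW
  req#15 t=4ms: ALLOW
  req#16 t=4ms: ALLOW
  req#17 t=4ms: ALLOW
  req#18 t=4ms: DENY
  req#19 t=4ms: DENY

Answer: AAAAAAADDDDAAAAAADD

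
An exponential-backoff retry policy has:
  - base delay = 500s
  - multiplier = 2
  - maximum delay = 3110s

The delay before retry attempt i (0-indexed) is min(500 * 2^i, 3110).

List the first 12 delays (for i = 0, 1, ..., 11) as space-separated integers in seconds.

Answer: 500 1000 2000 3110 3110 3110 3110 3110 3110 3110 3110 3110

Derivation:
Computing each delay:
  i=0: min(500*2^0, 3110) = 500
  i=1: min(500*2^1, 3110) = 1000
  i=2: min(500*2^2, 3110) = 2000
  i=3: min(500*2^3, 3110) = 3110
  i=4: min(500*2^4, 3110) = 3110
  i=5: min(500*2^5, 3110) = 3110
  i=6: min(500*2^6, 3110) = 3110
  i=7: min(500*2^7, 3110) = 3110
  i=8: min(500*2^8, 3110) = 3110
  i=9: min(500*2^9, 3110) = 3110
  i=10: min(500*2^10, 3110) = 3110
  i=11: min(500*2^11, 3110) = 3110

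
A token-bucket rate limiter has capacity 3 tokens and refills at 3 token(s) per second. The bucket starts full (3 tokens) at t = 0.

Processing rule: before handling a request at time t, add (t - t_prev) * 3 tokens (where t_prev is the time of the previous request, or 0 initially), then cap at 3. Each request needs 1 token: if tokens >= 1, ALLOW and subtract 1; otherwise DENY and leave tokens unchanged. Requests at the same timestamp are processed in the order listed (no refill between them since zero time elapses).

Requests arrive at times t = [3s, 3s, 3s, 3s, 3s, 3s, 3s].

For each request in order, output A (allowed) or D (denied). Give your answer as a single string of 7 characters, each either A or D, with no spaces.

Answer: AAADDDD

Derivation:
Simulating step by step:
  req#1 t=3s: ALLOW
  req#2 t=3s: ALLOW
  req#3 t=3s: ALLOW
  req#4 t=3s: DENY
  req#5 t=3s: DENY
  req#6 t=3s: DENY
  req#7 t=3s: DENY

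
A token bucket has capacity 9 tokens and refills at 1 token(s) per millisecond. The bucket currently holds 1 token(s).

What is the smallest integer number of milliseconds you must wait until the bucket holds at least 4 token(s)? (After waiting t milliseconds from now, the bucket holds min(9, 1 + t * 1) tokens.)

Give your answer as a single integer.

Answer: 3

Derivation:
Need 1 + t * 1 >= 4, so t >= 3/1.
Smallest integer t = ceil(3/1) = 3.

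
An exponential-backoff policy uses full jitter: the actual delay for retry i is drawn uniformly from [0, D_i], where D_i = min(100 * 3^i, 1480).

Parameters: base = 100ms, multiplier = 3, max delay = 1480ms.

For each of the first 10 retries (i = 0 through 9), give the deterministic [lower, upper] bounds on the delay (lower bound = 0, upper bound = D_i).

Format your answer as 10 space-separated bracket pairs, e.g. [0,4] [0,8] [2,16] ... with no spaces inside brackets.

Answer: [0,100] [0,300] [0,900] [0,1480] [0,1480] [0,1480] [0,1480] [0,1480] [0,1480] [0,1480]

Derivation:
Computing bounds per retry:
  i=0: D_i=min(100*3^0,1480)=100, bounds=[0,100]
  i=1: D_i=min(100*3^1,1480)=300, bounds=[0,300]
  i=2: D_i=min(100*3^2,1480)=900, bounds=[0,900]
  i=3: D_i=min(100*3^3,1480)=1480, bounds=[0,1480]
  i=4: D_i=min(100*3^4,1480)=1480, bounds=[0,1480]
  i=5: D_i=min(100*3^5,1480)=1480, bounds=[0,1480]
  i=6: D_i=min(100*3^6,1480)=1480, bounds=[0,1480]
  i=7: D_i=min(100*3^7,1480)=1480, bounds=[0,1480]
  i=8: D_i=min(100*3^8,1480)=1480, bounds=[0,1480]
  i=9: D_i=min(100*3^9,1480)=1480, bounds=[0,1480]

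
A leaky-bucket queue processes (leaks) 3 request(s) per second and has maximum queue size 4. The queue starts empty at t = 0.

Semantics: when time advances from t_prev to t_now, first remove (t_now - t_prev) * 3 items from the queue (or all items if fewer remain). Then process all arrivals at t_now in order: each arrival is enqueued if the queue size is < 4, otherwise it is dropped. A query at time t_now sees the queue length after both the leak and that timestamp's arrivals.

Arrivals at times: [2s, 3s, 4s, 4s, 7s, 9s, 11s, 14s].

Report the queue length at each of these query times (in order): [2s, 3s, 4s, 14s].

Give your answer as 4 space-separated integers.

Queue lengths at query times:
  query t=2s: backlog = 1
  query t=3s: backlog = 1
  query t=4s: backlog = 2
  query t=14s: backlog = 1

Answer: 1 1 2 1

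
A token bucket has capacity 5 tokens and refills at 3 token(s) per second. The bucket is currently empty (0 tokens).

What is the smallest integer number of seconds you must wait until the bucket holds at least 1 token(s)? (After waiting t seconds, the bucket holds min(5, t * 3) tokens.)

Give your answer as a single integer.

Need t * 3 >= 1, so t >= 1/3.
Smallest integer t = ceil(1/3) = 1.

Answer: 1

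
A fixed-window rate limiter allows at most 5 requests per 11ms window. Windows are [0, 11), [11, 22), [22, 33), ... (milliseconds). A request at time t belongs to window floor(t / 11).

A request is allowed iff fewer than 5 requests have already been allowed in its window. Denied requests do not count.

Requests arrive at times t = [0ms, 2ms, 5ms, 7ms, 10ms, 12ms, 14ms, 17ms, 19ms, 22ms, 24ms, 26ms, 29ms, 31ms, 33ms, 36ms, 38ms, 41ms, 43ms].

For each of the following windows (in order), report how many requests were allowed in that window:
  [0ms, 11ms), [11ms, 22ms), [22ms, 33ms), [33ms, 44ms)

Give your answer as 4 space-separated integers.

Answer: 5 4 5 5

Derivation:
Processing requests:
  req#1 t=0ms (window 0): ALLOW
  req#2 t=2ms (window 0): ALLOW
  req#3 t=5ms (window 0): ALLOW
  req#4 t=7ms (window 0): ALLOW
  req#5 t=10ms (window 0): ALLOW
  req#6 t=12ms (window 1): ALLOW
  req#7 t=14ms (window 1): ALLOW
  req#8 t=17ms (window 1): ALLOW
  req#9 t=19ms (window 1): ALLOW
  req#10 t=22ms (window 2): ALLOW
  req#11 t=24ms (window 2): ALLOW
  req#12 t=26ms (window 2): ALLOW
  req#13 t=29ms (window 2): ALLOW
  req#14 t=31ms (window 2): ALLOW
  req#15 t=33ms (window 3): ALLOW
  req#16 t=36ms (window 3): ALLOW
  req#17 t=38ms (window 3): ALLOW
  req#18 t=41ms (window 3): ALLOW
  req#19 t=43ms (window 3): ALLOW

Allowed counts by window: 5 4 5 5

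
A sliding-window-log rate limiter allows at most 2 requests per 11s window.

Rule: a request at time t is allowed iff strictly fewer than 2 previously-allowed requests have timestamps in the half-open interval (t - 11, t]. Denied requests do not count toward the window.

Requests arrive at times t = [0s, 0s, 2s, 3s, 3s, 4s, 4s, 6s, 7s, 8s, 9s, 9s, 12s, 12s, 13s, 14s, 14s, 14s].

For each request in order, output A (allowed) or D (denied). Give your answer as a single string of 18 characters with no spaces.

Tracking allowed requests in the window:
  req#1 t=0s: ALLOW
  req#2 t=0s: ALLOW
  req#3 t=2s: DENY
  req#4 t=3s: DENY
  req#5 t=3s: DENY
  req#6 t=4s: DENY
  req#7 t=4s: DENY
  req#8 t=6s: DENY
  req#9 t=7s: DENY
  req#10 t=8s: DENY
  req#11 t=9s: DENY
  req#12 t=9s: DENY
  req#13 t=12s: ALLOW
  req#14 t=12s: ALLOW
  req#15 t=13s: DENY
  req#16 t=14s: DENY
  req#17 t=14s: DENY
  req#18 t=14s: DENY

Answer: AADDDDDDDDDDAADDDD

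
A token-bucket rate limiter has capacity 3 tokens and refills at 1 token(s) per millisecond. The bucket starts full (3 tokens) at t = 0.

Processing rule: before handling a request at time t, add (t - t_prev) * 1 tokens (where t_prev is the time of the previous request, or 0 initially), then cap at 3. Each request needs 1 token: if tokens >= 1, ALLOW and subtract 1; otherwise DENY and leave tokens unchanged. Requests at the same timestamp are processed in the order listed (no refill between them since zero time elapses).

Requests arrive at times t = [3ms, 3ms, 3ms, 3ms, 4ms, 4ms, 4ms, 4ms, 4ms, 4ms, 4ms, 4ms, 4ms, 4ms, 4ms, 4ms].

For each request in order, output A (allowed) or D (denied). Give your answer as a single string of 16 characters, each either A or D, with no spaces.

Simulating step by step:
  req#1 t=3ms: ALLOW
  req#2 t=3ms: ALLOW
  req#3 t=3ms: ALLOW
  req#4 t=3ms: DENY
  req#5 t=4ms: ALLOW
  req#6 t=4ms: DENY
  req#7 t=4ms: DENY
  req#8 t=4ms: DENY
  req#9 t=4ms: DENY
  req#10 t=4ms: DENY
  req#11 t=4ms: DENY
  req#12 t=4ms: DENY
  req#13 t=4ms: DENY
  req#14 t=4ms: DENY
  req#15 t=4ms: DENY
  req#16 t=4ms: DENY

Answer: AAADADDDDDDDDDDD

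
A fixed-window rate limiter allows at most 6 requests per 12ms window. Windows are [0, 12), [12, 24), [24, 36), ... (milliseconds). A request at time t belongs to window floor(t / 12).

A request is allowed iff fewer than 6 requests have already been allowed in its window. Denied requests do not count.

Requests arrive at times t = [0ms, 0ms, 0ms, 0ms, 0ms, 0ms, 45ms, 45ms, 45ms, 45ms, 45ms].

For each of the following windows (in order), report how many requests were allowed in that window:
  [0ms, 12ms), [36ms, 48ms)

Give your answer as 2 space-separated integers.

Answer: 6 5

Derivation:
Processing requests:
  req#1 t=0ms (window 0): ALLOW
  req#2 t=0ms (window 0): ALLOW
  req#3 t=0ms (window 0): ALLOW
  req#4 t=0ms (window 0): ALLOW
  req#5 t=0ms (window 0): ALLOW
  req#6 t=0ms (window 0): ALLOW
  req#7 t=45ms (window 3): ALLOW
  req#8 t=45ms (window 3): ALLOW
  req#9 t=45ms (window 3): ALLOW
  req#10 t=45ms (window 3): ALLOW
  req#11 t=45ms (window 3): ALLOW

Allowed counts by window: 6 5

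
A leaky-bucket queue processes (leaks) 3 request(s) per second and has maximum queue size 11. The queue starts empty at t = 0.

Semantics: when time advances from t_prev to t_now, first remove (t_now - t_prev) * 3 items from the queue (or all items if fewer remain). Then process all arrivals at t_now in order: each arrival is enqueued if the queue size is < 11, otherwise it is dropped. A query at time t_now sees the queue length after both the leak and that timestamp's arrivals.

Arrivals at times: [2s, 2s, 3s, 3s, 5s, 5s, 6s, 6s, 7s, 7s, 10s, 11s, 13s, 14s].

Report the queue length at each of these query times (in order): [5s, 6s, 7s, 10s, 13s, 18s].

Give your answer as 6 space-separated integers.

Queue lengths at query times:
  query t=5s: backlog = 2
  query t=6s: backlog = 2
  query t=7s: backlog = 2
  query t=10s: backlog = 1
  query t=13s: backlog = 1
  query t=18s: backlog = 0

Answer: 2 2 2 1 1 0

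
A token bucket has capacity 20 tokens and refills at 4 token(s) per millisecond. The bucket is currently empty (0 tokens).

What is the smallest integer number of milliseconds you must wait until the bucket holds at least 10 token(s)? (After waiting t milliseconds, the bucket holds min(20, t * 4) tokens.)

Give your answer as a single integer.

Answer: 3

Derivation:
Need t * 4 >= 10, so t >= 10/4.
Smallest integer t = ceil(10/4) = 3.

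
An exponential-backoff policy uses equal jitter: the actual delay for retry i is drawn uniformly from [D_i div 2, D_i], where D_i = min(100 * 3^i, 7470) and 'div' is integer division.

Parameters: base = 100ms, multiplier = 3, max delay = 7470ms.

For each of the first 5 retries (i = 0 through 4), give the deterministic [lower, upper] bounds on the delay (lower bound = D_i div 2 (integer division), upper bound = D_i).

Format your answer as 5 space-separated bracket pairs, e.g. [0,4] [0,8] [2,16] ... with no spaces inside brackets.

Computing bounds per retry:
  i=0: D_i=min(100*3^0,7470)=100, bounds=[50,100]
  i=1: D_i=min(100*3^1,7470)=300, bounds=[150,300]
  i=2: D_i=min(100*3^2,7470)=900, bounds=[450,900]
  i=3: D_i=min(100*3^3,7470)=2700, bounds=[1350,2700]
  i=4: D_i=min(100*3^4,7470)=7470, bounds=[3735,7470]

Answer: [50,100] [150,300] [450,900] [1350,2700] [3735,7470]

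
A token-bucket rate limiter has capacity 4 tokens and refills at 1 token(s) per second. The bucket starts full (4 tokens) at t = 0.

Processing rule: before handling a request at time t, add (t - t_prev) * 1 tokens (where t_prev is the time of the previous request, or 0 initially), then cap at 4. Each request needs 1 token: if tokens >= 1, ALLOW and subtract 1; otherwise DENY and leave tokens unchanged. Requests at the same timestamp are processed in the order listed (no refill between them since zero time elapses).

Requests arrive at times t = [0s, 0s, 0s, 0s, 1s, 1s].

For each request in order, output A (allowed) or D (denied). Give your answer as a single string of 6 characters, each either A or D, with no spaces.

Answer: AAAAAD

Derivation:
Simulating step by step:
  req#1 t=0s: ALLOW
  req#2 t=0s: ALLOW
  req#3 t=0s: ALLOW
  req#4 t=0s: ALLOW
  req#5 t=1s: ALLOW
  req#6 t=1s: DENY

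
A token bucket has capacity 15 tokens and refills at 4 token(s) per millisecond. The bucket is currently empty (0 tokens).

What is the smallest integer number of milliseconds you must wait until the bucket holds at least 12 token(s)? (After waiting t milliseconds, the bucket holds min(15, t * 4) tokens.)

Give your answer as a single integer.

Need t * 4 >= 12, so t >= 12/4.
Smallest integer t = ceil(12/4) = 3.

Answer: 3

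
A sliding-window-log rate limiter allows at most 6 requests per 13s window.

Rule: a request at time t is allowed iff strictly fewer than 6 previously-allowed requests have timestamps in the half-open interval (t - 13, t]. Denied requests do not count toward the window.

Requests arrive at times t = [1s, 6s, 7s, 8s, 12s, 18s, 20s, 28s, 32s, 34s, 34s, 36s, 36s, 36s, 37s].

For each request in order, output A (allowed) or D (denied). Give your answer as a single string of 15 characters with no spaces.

Tracking allowed requests in the window:
  req#1 t=1s: ALLOW
  req#2 t=6s: ALLOW
  req#3 t=7s: ALLOW
  req#4 t=8s: ALLOW
  req#5 t=12s: ALLOW
  req#6 t=18s: ALLOW
  req#7 t=20s: ALLOW
  req#8 t=28s: ALLOW
  req#9 t=32s: ALLOW
  req#10 t=34s: ALLOW
  req#11 t=34s: ALLOW
  req#12 t=36s: ALLOW
  req#13 t=36s: ALLOW
  req#14 t=36s: DENY
  req#15 t=37s: DENY

Answer: AAAAAAAAAAAAADD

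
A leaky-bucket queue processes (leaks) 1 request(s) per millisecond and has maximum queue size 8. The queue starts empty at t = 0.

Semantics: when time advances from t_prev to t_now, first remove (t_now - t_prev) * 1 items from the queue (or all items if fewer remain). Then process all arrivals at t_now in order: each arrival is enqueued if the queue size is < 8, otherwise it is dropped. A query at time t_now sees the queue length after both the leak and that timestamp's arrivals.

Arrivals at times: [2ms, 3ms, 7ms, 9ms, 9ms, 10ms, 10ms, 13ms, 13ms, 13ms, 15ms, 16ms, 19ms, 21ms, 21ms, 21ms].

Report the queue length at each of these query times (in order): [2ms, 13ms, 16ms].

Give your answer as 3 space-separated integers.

Queue lengths at query times:
  query t=2ms: backlog = 1
  query t=13ms: backlog = 3
  query t=16ms: backlog = 2

Answer: 1 3 2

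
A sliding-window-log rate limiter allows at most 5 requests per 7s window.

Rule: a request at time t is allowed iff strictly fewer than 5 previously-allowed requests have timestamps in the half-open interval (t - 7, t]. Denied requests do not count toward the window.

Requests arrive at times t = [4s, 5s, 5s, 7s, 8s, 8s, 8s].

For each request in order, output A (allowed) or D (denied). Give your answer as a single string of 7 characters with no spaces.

Tracking allowed requests in the window:
  req#1 t=4s: ALLOW
  req#2 t=5s: ALLOW
  req#3 t=5s: ALLOW
  req#4 t=7s: ALLOW
  req#5 t=8s: ALLOW
  req#6 t=8s: DENY
  req#7 t=8s: DENY

Answer: AAAAADD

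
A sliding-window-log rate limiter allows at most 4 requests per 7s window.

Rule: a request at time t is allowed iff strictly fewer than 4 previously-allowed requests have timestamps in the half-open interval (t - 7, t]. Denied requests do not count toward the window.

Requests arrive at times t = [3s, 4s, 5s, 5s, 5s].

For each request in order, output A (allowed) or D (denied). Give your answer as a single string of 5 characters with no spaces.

Tracking allowed requests in the window:
  req#1 t=3s: ALLOW
  req#2 t=4s: ALLOW
  req#3 t=5s: ALLOW
  req#4 t=5s: ALLOW
  req#5 t=5s: DENY

Answer: AAAAD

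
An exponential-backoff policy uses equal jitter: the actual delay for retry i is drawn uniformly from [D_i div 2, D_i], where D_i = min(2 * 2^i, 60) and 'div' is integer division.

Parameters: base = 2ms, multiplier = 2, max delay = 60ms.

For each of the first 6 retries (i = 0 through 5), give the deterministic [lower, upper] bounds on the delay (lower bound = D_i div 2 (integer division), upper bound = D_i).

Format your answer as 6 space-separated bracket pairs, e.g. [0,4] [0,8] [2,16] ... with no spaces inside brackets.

Computing bounds per retry:
  i=0: D_i=min(2*2^0,60)=2, bounds=[1,2]
  i=1: D_i=min(2*2^1,60)=4, bounds=[2,4]
  i=2: D_i=min(2*2^2,60)=8, bounds=[4,8]
  i=3: D_i=min(2*2^3,60)=16, bounds=[8,16]
  i=4: D_i=min(2*2^4,60)=32, bounds=[16,32]
  i=5: D_i=min(2*2^5,60)=60, bounds=[30,60]

Answer: [1,2] [2,4] [4,8] [8,16] [16,32] [30,60]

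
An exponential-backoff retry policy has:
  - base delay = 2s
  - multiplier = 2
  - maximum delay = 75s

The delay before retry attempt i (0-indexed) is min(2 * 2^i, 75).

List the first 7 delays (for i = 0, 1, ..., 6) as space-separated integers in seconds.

Computing each delay:
  i=0: min(2*2^0, 75) = 2
  i=1: min(2*2^1, 75) = 4
  i=2: min(2*2^2, 75) = 8
  i=3: min(2*2^3, 75) = 16
  i=4: min(2*2^4, 75) = 32
  i=5: min(2*2^5, 75) = 64
  i=6: min(2*2^6, 75) = 75

Answer: 2 4 8 16 32 64 75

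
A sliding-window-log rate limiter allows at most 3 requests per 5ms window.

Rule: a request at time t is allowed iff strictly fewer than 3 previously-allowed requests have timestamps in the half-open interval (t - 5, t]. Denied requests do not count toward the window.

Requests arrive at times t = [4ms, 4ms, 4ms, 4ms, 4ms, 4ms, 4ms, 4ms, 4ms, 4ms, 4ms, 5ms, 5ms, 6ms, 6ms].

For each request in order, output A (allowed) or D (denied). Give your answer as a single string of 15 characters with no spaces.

Answer: AAADDDDDDDDDDDD

Derivation:
Tracking allowed requests in the window:
  req#1 t=4ms: ALLOW
  req#2 t=4ms: ALLOW
  req#3 t=4ms: ALLOW
  req#4 t=4ms: DENY
  req#5 t=4ms: DENY
  req#6 t=4ms: DENY
  req#7 t=4ms: DENY
  req#8 t=4ms: DENY
  req#9 t=4ms: DENY
  req#10 t=4ms: DENY
  req#11 t=4ms: DENY
  req#12 t=5ms: DENY
  req#13 t=5ms: DENY
  req#14 t=6ms: DENY
  req#15 t=6ms: DENY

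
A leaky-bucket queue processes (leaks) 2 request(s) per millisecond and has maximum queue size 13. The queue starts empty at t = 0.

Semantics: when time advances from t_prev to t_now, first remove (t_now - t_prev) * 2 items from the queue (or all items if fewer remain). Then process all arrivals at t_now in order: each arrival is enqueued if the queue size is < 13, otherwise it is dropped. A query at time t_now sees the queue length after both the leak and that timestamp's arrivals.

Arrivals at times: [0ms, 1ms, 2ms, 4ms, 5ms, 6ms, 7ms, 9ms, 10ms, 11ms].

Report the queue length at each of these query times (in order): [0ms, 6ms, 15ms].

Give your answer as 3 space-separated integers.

Answer: 1 1 0

Derivation:
Queue lengths at query times:
  query t=0ms: backlog = 1
  query t=6ms: backlog = 1
  query t=15ms: backlog = 0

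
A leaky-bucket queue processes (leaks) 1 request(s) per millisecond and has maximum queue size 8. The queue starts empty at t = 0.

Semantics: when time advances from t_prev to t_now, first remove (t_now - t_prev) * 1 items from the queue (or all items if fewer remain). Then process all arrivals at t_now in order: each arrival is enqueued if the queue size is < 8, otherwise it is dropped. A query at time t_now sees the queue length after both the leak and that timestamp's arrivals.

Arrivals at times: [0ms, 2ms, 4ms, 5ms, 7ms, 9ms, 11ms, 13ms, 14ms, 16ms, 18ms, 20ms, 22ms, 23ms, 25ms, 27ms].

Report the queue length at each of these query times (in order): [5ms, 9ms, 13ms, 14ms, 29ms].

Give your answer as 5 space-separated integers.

Queue lengths at query times:
  query t=5ms: backlog = 1
  query t=9ms: backlog = 1
  query t=13ms: backlog = 1
  query t=14ms: backlog = 1
  query t=29ms: backlog = 0

Answer: 1 1 1 1 0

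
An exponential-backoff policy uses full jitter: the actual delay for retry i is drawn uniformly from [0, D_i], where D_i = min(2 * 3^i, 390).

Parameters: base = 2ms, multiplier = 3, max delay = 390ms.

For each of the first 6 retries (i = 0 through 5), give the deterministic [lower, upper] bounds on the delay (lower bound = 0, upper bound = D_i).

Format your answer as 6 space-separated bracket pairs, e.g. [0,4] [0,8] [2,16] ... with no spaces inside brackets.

Answer: [0,2] [0,6] [0,18] [0,54] [0,162] [0,390]

Derivation:
Computing bounds per retry:
  i=0: D_i=min(2*3^0,390)=2, bounds=[0,2]
  i=1: D_i=min(2*3^1,390)=6, bounds=[0,6]
  i=2: D_i=min(2*3^2,390)=18, bounds=[0,18]
  i=3: D_i=min(2*3^3,390)=54, bounds=[0,54]
  i=4: D_i=min(2*3^4,390)=162, bounds=[0,162]
  i=5: D_i=min(2*3^5,390)=390, bounds=[0,390]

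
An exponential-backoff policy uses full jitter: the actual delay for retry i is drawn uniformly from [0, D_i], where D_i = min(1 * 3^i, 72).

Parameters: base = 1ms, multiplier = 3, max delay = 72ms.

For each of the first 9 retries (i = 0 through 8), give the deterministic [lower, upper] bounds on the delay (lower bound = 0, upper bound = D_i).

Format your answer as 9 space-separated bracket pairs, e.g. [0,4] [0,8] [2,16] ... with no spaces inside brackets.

Computing bounds per retry:
  i=0: D_i=min(1*3^0,72)=1, bounds=[0,1]
  i=1: D_i=min(1*3^1,72)=3, bounds=[0,3]
  i=2: D_i=min(1*3^2,72)=9, bounds=[0,9]
  i=3: D_i=min(1*3^3,72)=27, bounds=[0,27]
  i=4: D_i=min(1*3^4,72)=72, bounds=[0,72]
  i=5: D_i=min(1*3^5,72)=72, bounds=[0,72]
  i=6: D_i=min(1*3^6,72)=72, bounds=[0,72]
  i=7: D_i=min(1*3^7,72)=72, bounds=[0,72]
  i=8: D_i=min(1*3^8,72)=72, bounds=[0,72]

Answer: [0,1] [0,3] [0,9] [0,27] [0,72] [0,72] [0,72] [0,72] [0,72]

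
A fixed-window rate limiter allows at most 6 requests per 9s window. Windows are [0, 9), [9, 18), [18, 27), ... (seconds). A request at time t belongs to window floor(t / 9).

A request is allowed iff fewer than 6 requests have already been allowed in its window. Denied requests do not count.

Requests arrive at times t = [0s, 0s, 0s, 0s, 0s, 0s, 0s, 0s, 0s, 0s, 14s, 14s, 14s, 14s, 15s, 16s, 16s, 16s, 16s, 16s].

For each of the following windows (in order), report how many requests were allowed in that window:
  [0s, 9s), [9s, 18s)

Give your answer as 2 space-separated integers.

Processing requests:
  req#1 t=0s (window 0): ALLOW
  req#2 t=0s (window 0): ALLOW
  req#3 t=0s (window 0): ALLOW
  req#4 t=0s (window 0): ALLOW
  req#5 t=0s (window 0): ALLOW
  req#6 t=0s (window 0): ALLOW
  req#7 t=0s (window 0): DENY
  req#8 t=0s (window 0): DENY
  req#9 t=0s (window 0): DENY
  req#10 t=0s (window 0): DENY
  req#11 t=14s (window 1): ALLOW
  req#12 t=14s (window 1): ALLOW
  req#13 t=14s (window 1): ALLOW
  req#14 t=14s (window 1): ALLOW
  req#15 t=15s (window 1): ALLOW
  req#16 t=16s (window 1): ALLOW
  req#17 t=16s (window 1): DENY
  req#18 t=16s (window 1): DENY
  req#19 t=16s (window 1): DENY
  req#20 t=16s (window 1): DENY

Allowed counts by window: 6 6

Answer: 6 6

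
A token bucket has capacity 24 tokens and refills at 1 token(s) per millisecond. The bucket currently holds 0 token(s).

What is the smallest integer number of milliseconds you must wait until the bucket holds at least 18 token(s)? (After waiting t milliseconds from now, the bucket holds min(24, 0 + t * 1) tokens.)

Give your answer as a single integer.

Answer: 18

Derivation:
Need 0 + t * 1 >= 18, so t >= 18/1.
Smallest integer t = ceil(18/1) = 18.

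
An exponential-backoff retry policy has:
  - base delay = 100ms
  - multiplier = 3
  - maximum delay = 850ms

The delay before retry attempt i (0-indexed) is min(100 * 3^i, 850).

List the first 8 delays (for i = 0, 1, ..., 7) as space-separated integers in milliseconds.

Answer: 100 300 850 850 850 850 850 850

Derivation:
Computing each delay:
  i=0: min(100*3^0, 850) = 100
  i=1: min(100*3^1, 850) = 300
  i=2: min(100*3^2, 850) = 850
  i=3: min(100*3^3, 850) = 850
  i=4: min(100*3^4, 850) = 850
  i=5: min(100*3^5, 850) = 850
  i=6: min(100*3^6, 850) = 850
  i=7: min(100*3^7, 850) = 850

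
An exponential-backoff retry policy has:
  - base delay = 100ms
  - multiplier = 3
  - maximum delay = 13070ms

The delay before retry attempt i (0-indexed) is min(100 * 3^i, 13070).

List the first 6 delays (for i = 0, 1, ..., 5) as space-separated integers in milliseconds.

Answer: 100 300 900 2700 8100 13070

Derivation:
Computing each delay:
  i=0: min(100*3^0, 13070) = 100
  i=1: min(100*3^1, 13070) = 300
  i=2: min(100*3^2, 13070) = 900
  i=3: min(100*3^3, 13070) = 2700
  i=4: min(100*3^4, 13070) = 8100
  i=5: min(100*3^5, 13070) = 13070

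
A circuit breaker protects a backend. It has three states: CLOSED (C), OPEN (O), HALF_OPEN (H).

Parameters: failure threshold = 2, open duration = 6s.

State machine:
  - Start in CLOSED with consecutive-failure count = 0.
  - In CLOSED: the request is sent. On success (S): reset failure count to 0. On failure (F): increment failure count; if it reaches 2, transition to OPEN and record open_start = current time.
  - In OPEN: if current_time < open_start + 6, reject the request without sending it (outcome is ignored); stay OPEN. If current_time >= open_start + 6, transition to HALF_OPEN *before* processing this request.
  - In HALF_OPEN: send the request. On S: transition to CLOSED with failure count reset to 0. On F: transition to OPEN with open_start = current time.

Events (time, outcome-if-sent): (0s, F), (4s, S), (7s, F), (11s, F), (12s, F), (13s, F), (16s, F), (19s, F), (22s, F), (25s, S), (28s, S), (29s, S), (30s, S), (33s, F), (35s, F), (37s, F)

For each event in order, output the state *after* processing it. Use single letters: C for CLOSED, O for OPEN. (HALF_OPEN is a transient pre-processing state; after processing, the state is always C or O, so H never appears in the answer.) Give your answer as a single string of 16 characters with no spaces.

State after each event:
  event#1 t=0s outcome=F: state=CLOSED
  event#2 t=4s outcome=S: state=CLOSED
  event#3 t=7s outcome=F: state=CLOSED
  event#4 t=11s outcome=F: state=OPEN
  event#5 t=12s outcome=F: state=OPEN
  event#6 t=13s outcome=F: state=OPEN
  event#7 t=16s outcome=F: state=OPEN
  event#8 t=19s outcome=F: state=OPEN
  event#9 t=22s outcome=F: state=OPEN
  event#10 t=25s outcome=S: state=CLOSED
  event#11 t=28s outcome=S: state=CLOSED
  event#12 t=29s outcome=S: state=CLOSED
  event#13 t=30s outcome=S: state=CLOSED
  event#14 t=33s outcome=F: state=CLOSED
  event#15 t=35s outcome=F: state=OPEN
  event#16 t=37s outcome=F: state=OPEN

Answer: CCCOOOOOOCCCCCOO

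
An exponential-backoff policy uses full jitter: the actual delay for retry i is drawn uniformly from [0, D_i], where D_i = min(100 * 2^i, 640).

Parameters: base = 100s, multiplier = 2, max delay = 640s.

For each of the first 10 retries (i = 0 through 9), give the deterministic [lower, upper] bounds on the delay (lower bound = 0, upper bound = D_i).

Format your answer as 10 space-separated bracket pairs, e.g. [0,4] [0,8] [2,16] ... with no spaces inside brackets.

Answer: [0,100] [0,200] [0,400] [0,640] [0,640] [0,640] [0,640] [0,640] [0,640] [0,640]

Derivation:
Computing bounds per retry:
  i=0: D_i=min(100*2^0,640)=100, bounds=[0,100]
  i=1: D_i=min(100*2^1,640)=200, bounds=[0,200]
  i=2: D_i=min(100*2^2,640)=400, bounds=[0,400]
  i=3: D_i=min(100*2^3,640)=640, bounds=[0,640]
  i=4: D_i=min(100*2^4,640)=640, bounds=[0,640]
  i=5: D_i=min(100*2^5,640)=640, bounds=[0,640]
  i=6: D_i=min(100*2^6,640)=640, bounds=[0,640]
  i=7: D_i=min(100*2^7,640)=640, bounds=[0,640]
  i=8: D_i=min(100*2^8,640)=640, bounds=[0,640]
  i=9: D_i=min(100*2^9,640)=640, bounds=[0,640]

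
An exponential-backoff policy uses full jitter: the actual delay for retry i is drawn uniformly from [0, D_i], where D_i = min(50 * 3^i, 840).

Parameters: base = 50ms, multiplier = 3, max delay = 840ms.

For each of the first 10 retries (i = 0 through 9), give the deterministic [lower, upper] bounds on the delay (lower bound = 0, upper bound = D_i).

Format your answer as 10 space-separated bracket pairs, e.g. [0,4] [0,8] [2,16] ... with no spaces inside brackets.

Computing bounds per retry:
  i=0: D_i=min(50*3^0,840)=50, bounds=[0,50]
  i=1: D_i=min(50*3^1,840)=150, bounds=[0,150]
  i=2: D_i=min(50*3^2,840)=450, bounds=[0,450]
  i=3: D_i=min(50*3^3,840)=840, bounds=[0,840]
  i=4: D_i=min(50*3^4,840)=840, bounds=[0,840]
  i=5: D_i=min(50*3^5,840)=840, bounds=[0,840]
  i=6: D_i=min(50*3^6,840)=840, bounds=[0,840]
  i=7: D_i=min(50*3^7,840)=840, bounds=[0,840]
  i=8: D_i=min(50*3^8,840)=840, bounds=[0,840]
  i=9: D_i=min(50*3^9,840)=840, bounds=[0,840]

Answer: [0,50] [0,150] [0,450] [0,840] [0,840] [0,840] [0,840] [0,840] [0,840] [0,840]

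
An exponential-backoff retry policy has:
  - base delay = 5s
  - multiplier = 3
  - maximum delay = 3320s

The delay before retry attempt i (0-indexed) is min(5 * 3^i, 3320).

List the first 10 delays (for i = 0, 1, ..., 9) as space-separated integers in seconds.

Computing each delay:
  i=0: min(5*3^0, 3320) = 5
  i=1: min(5*3^1, 3320) = 15
  i=2: min(5*3^2, 3320) = 45
  i=3: min(5*3^3, 3320) = 135
  i=4: min(5*3^4, 3320) = 405
  i=5: min(5*3^5, 3320) = 1215
  i=6: min(5*3^6, 3320) = 3320
  i=7: min(5*3^7, 3320) = 3320
  i=8: min(5*3^8, 3320) = 3320
  i=9: min(5*3^9, 3320) = 3320

Answer: 5 15 45 135 405 1215 3320 3320 3320 3320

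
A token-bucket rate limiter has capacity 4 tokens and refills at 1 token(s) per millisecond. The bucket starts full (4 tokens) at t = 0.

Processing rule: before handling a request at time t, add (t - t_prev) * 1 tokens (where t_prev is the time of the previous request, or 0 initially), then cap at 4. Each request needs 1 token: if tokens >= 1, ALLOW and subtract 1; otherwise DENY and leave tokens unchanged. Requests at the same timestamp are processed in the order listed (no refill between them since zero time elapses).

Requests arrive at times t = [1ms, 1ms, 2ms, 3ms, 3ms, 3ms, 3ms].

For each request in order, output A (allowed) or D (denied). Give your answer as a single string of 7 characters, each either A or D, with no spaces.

Answer: AAAAAAD

Derivation:
Simulating step by step:
  req#1 t=1ms: ALLOW
  req#2 t=1ms: ALLOW
  req#3 t=2ms: ALLOW
  req#4 t=3ms: ALLOW
  req#5 t=3ms: ALLOW
  req#6 t=3ms: ALLOW
  req#7 t=3ms: DENY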